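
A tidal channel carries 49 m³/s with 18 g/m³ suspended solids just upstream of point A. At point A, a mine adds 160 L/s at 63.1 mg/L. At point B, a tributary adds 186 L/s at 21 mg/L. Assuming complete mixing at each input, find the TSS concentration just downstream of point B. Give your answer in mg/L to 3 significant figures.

160 L/s = 0.16 m³/s.
After input A: C = (49·18 + 0.16·63.1) / 49.16 = 18.15 mg/L.
186 L/s = 0.186 m³/s.
After input B: C = (49.16·18.15 + 0.186·21) / 49.35 = 18.16 mg/L.

18.2 mg/L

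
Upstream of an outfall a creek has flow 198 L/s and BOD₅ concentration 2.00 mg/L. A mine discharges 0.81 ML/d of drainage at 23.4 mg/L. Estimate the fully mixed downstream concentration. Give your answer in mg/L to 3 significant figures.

0.81 ML/d = 0.009375 m³/s.
198 L/s = 0.198 m³/s.
Flow-weighted mixing gives C = (0.009375·23.4 + 0.198·2) / (0.009375 + 0.198) = 0.6154/0.2074 = 2.967 mg/L.

2.97 mg/L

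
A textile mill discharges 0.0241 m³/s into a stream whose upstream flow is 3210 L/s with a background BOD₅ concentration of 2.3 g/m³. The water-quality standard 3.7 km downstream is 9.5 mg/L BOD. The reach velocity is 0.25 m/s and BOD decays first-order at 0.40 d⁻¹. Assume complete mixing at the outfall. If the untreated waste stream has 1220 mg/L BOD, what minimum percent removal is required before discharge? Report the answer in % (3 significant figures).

13.2 %

3210 L/s = 3.21 m³/s.
Travel time to the compliance point: t = 3700/0.25 = 1.48e+04 s = 0.1713 d; decay factor exp(−0.40·0.1713) = 0.9338.
So the concentration just after mixing may be at most 9.5/0.9338 = 10.17 mg/L.
Mass balance: 10.17·3.234 = 0.0241·Cₑ + 3.21·2.3.
Cₑ = (32.9 − 7.383) / 0.0241 = 1059 mg/L.
Required removal = 1 − 1059/1220 = 13.2 %.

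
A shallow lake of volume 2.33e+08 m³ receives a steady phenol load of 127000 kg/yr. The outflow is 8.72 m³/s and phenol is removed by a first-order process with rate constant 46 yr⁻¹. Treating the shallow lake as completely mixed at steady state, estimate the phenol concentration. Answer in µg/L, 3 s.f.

11.6 µg/L

Outflow Q = 8.72 m³/s × 3.156e+07 s/yr = 2.752e+08 m³/yr.
Steady-state CSTR mass balance: W = Q·C + k·V·C, so C = W/(Q + kV).
Q + kV = 2.752e+08 + 46·2.33e+08 = 1.099e+10 m³/yr.
C = 127000/1.099e+10 = 1.155e-05 kg/m³ = 0.01155 mg/L = 11.55 µg/L.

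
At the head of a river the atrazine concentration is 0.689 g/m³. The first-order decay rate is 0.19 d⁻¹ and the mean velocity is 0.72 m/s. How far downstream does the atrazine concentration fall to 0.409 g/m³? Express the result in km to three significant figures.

171 km

From C = C₀·e^(−kt), t = ln(C₀/C)/k = ln(0.689/0.409)/0.19 = 0.5215/0.19 = 2.745 d.
Distance = v·t = 0.72 m/s × 2.372e+05 s = 1.708e+05 m = 170.8 km.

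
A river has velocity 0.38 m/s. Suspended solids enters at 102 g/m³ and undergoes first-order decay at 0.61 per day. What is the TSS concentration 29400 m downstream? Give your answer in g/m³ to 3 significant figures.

Travel time t = 29400 m / 0.38 m/s = 2.94e+04/0.38 = 7.737e+04 s = 0.8955 d.
First-order decay: C = 102·exp(−0.61·0.8955) = 102·0.5791 = 59.07 g/m³.

59.1 g/m³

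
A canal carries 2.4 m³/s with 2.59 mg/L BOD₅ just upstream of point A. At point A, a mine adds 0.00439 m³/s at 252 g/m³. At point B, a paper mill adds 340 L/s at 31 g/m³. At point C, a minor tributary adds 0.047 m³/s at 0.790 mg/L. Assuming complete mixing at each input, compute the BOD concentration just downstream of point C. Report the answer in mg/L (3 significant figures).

6.41 mg/L

After input A: C = (2.4·2.59 + 0.00439·252) / 2.404 = 3.045 mg/L.
340 L/s = 0.34 m³/s.
After input B: C = (2.404·3.045 + 0.34·31) / 2.744 = 6.509 mg/L.
After input C: C = (2.744·6.509 + 0.047·0.79) / 2.791 = 6.412 mg/L.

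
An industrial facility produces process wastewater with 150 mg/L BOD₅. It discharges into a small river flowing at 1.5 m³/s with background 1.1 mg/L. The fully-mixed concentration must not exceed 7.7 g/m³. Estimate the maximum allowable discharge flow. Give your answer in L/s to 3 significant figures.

69.6 L/s

Mass balance at complete mixing: C_std·(Q_w + Q_r) = Q_w·C_e + Q_r·C_b.
Rearranging, Q_w = Q_r·(C_std − C_b)/(C_e − C_std) = 1.5·(7.7 − 1.1) / (150 − 7.7) = 0.06957 m³/s.
= 69.57 L/s.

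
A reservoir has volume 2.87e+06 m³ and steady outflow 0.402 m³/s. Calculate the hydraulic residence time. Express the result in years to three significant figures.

0.226 yr

Q = 0.402 m³/s × 3.156e+07 s/yr = 1.269e+07 m³/yr.
Hydraulic residence time τ = V/Q = 2.87e+06/1.269e+07 = 0.2262 yr.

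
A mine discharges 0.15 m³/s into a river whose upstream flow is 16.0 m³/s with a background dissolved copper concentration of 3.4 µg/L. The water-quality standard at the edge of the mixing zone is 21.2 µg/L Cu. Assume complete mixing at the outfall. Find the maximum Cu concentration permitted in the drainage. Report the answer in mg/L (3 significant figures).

1.92 mg/L

3.4 µg/L = 0.0034 mg/L.
21.2 µg/L = 0.0212 mg/L.
Mass balance: 0.0212·16.15 = 0.15·Cₑ + 16·0.0034.
Cₑ = (0.3424 − 0.0544) / 0.15 = 1.92 mg/L.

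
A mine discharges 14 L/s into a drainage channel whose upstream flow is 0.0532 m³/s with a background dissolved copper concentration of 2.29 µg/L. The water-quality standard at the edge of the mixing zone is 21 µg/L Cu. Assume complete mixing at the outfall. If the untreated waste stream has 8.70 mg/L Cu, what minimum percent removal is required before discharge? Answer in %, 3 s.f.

98.9 %

14 L/s = 0.014 m³/s.
2.29 µg/L = 0.00229 mg/L.
21 µg/L = 0.021 mg/L.
Mass balance: 0.021·0.0672 = 0.014·Cₑ + 0.0532·0.00229.
Cₑ = (0.001411 − 0.0001218) / 0.014 = 0.0921 mg/L.
Required removal = 1 − 0.0921/8.70 = 98.94 %.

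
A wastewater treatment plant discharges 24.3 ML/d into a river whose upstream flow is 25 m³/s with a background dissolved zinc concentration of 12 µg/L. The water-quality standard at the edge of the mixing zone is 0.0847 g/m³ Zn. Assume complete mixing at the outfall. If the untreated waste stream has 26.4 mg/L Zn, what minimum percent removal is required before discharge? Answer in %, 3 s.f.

24.3 ML/d = 0.2812 m³/s.
12 µg/L = 0.012 mg/L.
Mass balance: 0.0847·25.28 = 0.2812·Cₑ + 25·0.012.
Cₑ = (2.141 − 0.3) / 0.2812 = 6.547 mg/L.
Required removal = 1 − 6.547/26.4 = 75.2 %.

75.2 %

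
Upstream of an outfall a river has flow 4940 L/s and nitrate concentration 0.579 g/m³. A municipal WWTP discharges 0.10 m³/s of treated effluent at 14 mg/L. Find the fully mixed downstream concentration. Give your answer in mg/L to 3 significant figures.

4940 L/s = 4.94 m³/s.
Flow-weighted mixing gives C = (0.1·14 + 4.94·0.579) / (0.1 + 4.94) = 4.26/5.04 = 0.8453 mg/L.

0.845 mg/L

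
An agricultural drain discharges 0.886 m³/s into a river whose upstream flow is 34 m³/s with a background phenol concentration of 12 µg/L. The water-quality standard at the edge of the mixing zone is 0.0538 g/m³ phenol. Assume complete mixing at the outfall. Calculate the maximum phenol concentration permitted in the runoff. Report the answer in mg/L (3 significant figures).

1.66 mg/L

12 µg/L = 0.012 mg/L.
Mass balance: 0.0538·34.89 = 0.886·Cₑ + 34·0.012.
Cₑ = (1.877 − 0.408) / 0.886 = 1.658 mg/L.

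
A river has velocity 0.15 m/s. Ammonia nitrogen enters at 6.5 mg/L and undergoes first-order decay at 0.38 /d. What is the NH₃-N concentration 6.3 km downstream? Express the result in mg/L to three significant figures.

Travel time t = 6.3 km / 0.15 m/s = 6300/0.15 = 4.2e+04 s = 0.4861 d.
First-order decay: C = 6.5·exp(−0.38·0.4861) = 6.5·0.8313 = 5.404 mg/L.

5.40 mg/L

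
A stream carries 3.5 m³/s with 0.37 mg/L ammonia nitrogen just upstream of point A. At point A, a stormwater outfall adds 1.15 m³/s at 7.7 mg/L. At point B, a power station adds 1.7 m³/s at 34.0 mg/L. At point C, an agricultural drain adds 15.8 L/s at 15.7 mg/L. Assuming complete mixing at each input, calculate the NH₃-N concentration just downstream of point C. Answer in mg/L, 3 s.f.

10.7 mg/L

After input A: C = (3.5·0.37 + 1.15·7.7) / 4.65 = 2.183 mg/L.
After input B: C = (4.65·2.183 + 1.7·34) / 6.35 = 10.7 mg/L.
15.8 L/s = 0.0158 m³/s.
After input C: C = (6.35·10.7 + 0.0158·15.7) / 6.366 = 10.71 mg/L.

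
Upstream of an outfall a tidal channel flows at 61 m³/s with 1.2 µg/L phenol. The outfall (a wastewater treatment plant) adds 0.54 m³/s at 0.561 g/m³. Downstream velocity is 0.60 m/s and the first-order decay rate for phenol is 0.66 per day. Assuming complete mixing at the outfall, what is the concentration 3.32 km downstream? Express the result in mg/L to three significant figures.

0.00586 mg/L

1.2 µg/L = 0.0012 mg/L.
After complete mixing, C₀ = (0.54·0.561 + 61·0.0012) / 61.54 = 0.006112 mg/L.
Travel time t = 3320 m / 0.60 m/s = 5533 s = 0.06404 d.
C = 0.006112·exp(−0.66·0.06404) = 0.006112·0.9586 = 0.005859 mg/L.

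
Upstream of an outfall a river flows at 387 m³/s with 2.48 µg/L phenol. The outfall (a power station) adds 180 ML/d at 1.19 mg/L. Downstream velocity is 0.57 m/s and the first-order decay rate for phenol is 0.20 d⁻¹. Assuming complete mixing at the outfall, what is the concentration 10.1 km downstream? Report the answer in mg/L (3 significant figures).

180 ML/d = 2.083 m³/s.
2.48 µg/L = 0.00248 mg/L.
After complete mixing, C₀ = (2.083·1.19 + 387·0.00248) / 389.1 = 0.008839 mg/L.
Travel time t = 1.01e+04 m / 0.57 m/s = 1.772e+04 s = 0.2051 d.
C = 0.008839·exp(−0.20·0.2051) = 0.008839·0.9598 = 0.008483 mg/L.

0.00848 mg/L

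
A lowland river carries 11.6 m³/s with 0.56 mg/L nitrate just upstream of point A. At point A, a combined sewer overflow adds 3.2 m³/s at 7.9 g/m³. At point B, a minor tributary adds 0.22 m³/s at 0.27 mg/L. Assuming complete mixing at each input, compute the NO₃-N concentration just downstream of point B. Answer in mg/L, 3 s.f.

2.12 mg/L

After input A: C = (11.6·0.56 + 3.2·7.9) / 14.8 = 2.147 mg/L.
After input B: C = (14.8·2.147 + 0.22·0.27) / 15.02 = 2.12 mg/L.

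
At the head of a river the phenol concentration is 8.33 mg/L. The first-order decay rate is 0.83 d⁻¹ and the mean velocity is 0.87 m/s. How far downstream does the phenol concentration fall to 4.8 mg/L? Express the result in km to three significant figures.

From C = C₀·e^(−kt), t = ln(C₀/C)/k = ln(8.33/4.8)/0.83 = 0.5512/0.83 = 0.6642 d.
Distance = v·t = 0.87 m/s × 5.738e+04 s = 4.992e+04 m = 49.92 km.

49.9 km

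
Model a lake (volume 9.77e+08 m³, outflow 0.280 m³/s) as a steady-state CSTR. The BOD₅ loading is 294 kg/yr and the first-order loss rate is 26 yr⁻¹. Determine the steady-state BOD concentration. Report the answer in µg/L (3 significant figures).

0.0116 µg/L

Outflow Q = 0.280 m³/s × 3.156e+07 s/yr = 8.836e+06 m³/yr.
Steady-state CSTR mass balance: W = Q·C + k·V·C, so C = W/(Q + kV).
Q + kV = 8.836e+06 + 26·9.77e+08 = 2.541e+10 m³/yr.
C = 294/2.541e+10 = 1.157e-08 kg/m³ = 1.157e-05 mg/L = 0.01157 µg/L.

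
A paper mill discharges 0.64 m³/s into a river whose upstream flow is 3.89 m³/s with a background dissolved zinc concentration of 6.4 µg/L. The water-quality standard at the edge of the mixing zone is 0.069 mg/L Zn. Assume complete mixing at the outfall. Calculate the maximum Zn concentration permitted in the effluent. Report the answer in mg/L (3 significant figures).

6.4 µg/L = 0.0064 mg/L.
Mass balance: 0.069·4.53 = 0.64·Cₑ + 3.89·0.0064.
Cₑ = (0.3126 − 0.0249) / 0.64 = 0.4495 mg/L.

0.449 mg/L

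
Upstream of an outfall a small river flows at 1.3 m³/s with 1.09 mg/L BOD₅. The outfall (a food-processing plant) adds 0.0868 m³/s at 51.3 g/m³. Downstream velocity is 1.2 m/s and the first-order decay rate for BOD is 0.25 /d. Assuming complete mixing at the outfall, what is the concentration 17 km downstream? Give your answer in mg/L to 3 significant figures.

After complete mixing, C₀ = (0.0868·51.3 + 1.3·1.09) / 1.387 = 4.233 mg/L.
Travel time t = 1.7e+04 m / 1.2 m/s = 1.417e+04 s = 0.164 d.
C = 4.233·exp(−0.25·0.164) = 4.233·0.9598 = 4.063 mg/L.

4.06 mg/L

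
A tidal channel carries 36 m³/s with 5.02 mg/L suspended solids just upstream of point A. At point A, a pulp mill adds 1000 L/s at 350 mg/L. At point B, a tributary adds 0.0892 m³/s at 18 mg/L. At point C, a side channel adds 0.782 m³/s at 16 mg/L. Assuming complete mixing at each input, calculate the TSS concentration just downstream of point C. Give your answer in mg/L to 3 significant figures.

14.4 mg/L

1000 L/s = 1 m³/s.
After input A: C = (36·5.02 + 1·350) / 37 = 14.34 mg/L.
After input B: C = (37·14.34 + 0.0892·18) / 37.09 = 14.35 mg/L.
After input C: C = (37.09·14.35 + 0.782·16) / 37.87 = 14.39 mg/L.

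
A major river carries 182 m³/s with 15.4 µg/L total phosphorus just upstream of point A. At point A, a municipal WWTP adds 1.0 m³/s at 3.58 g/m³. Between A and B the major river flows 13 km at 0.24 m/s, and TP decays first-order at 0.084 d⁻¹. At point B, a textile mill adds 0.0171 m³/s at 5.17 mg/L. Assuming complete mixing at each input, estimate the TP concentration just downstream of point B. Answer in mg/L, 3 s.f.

15.4 µg/L = 0.0154 mg/L.
After input A: C = (182·0.0154 + 1·3.58) / 183 = 0.03488 mg/L.
Over the 13 km reach to input B (t = 5.417e+04 s = 0.6269 d), decay gives C = 0.03488·exp(−0.084·0.6269) = 0.03309 mg/L.
After input B: C = (183·0.03309 + 0.0171·5.17) / 183 = 0.03357 mg/L.

0.0336 mg/L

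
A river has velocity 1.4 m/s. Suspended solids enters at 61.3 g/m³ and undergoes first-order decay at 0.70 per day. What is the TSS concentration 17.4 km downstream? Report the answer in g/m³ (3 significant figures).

55.4 g/m³

Travel time t = 17.4 km / 1.4 m/s = 1.74e+04/1.4 = 1.243e+04 s = 0.1438 d.
First-order decay: C = 61.3·exp(−0.70·0.1438) = 61.3·0.9042 = 55.43 g/m³.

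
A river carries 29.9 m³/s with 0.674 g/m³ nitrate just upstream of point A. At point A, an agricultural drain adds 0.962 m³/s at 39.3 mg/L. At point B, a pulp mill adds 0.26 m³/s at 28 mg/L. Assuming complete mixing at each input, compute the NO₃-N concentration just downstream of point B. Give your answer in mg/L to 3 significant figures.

After input A: C = (29.9·0.674 + 0.962·39.3) / 30.86 = 1.878 mg/L.
After input B: C = (30.86·1.878 + 0.26·28) / 31.12 = 2.096 mg/L.

2.10 mg/L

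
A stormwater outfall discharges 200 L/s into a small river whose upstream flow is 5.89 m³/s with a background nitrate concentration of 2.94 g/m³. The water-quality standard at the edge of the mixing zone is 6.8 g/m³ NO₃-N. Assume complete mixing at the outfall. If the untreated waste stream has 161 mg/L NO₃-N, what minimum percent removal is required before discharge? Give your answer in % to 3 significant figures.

200 L/s = 0.2 m³/s.
Mass balance: 6.8·6.09 = 0.2·Cₑ + 5.89·2.94.
Cₑ = (41.41 − 17.32) / 0.2 = 120.5 mg/L.
Required removal = 1 − 120.5/161 = 25.17 %.

25.2 %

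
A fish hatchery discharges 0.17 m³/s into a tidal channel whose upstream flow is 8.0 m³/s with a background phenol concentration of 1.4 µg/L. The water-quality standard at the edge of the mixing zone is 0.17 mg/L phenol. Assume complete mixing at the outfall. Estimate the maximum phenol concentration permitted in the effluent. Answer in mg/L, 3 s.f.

1.4 µg/L = 0.0014 mg/L.
Mass balance: 0.17·8.17 = 0.17·Cₑ + 8·0.0014.
Cₑ = (1.389 − 0.0112) / 0.17 = 8.104 mg/L.

8.10 mg/L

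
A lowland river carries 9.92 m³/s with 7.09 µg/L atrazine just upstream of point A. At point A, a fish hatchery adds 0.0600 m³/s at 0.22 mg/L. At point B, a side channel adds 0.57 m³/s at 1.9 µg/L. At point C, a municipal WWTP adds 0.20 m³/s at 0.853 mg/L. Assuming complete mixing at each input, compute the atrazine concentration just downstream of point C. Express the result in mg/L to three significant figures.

0.0237 mg/L

7.09 µg/L = 0.00709 mg/L.
After input A: C = (9.92·0.00709 + 0.06·0.22) / 9.98 = 0.00837 mg/L.
1.9 µg/L = 0.0019 mg/L.
After input B: C = (9.98·0.00837 + 0.57·0.0019) / 10.55 = 0.00802 mg/L.
After input C: C = (10.55·0.00802 + 0.2·0.853) / 10.75 = 0.02374 mg/L.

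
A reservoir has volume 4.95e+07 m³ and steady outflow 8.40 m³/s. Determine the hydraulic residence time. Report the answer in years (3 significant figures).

0.187 yr

Q = 8.40 m³/s × 3.156e+07 s/yr = 2.651e+08 m³/yr.
Hydraulic residence time τ = V/Q = 4.95e+07/2.651e+08 = 0.1867 yr.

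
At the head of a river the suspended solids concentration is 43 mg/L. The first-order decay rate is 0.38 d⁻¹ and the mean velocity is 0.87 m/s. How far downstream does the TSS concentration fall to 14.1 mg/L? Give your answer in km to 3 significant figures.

221 km

From C = C₀·e^(−kt), t = ln(C₀/C)/k = ln(43/14.1)/0.38 = 1.115/0.38 = 2.934 d.
Distance = v·t = 0.87 m/s × 2.535e+05 s = 2.206e+05 m = 220.6 km.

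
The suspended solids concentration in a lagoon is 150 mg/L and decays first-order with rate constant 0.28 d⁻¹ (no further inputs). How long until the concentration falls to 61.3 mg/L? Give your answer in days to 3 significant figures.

3.20 d

t = ln(C₀/C)/k = ln(150/61.3)/0.28 = 0.8949/0.28 = 3.196 d.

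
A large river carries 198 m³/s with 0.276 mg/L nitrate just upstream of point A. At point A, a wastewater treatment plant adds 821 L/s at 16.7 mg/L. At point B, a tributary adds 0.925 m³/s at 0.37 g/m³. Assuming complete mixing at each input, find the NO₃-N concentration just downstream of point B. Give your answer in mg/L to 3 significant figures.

821 L/s = 0.821 m³/s.
After input A: C = (198·0.276 + 0.821·16.7) / 198.8 = 0.3438 mg/L.
After input B: C = (198.8·0.3438 + 0.925·0.37) / 199.7 = 0.3439 mg/L.

0.344 mg/L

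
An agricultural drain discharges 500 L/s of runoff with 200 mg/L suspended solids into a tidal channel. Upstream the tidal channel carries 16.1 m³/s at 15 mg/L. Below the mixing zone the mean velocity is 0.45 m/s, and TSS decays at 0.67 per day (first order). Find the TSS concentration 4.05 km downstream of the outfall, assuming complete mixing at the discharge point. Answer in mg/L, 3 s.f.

500 L/s = 0.5 m³/s.
After complete mixing, C₀ = (0.5·200 + 16.1·15) / 16.6 = 20.57 mg/L.
Travel time t = 4050 m / 0.45 m/s = 9000 s = 0.1042 d.
C = 20.57·exp(−0.67·0.1042) = 20.57·0.9326 = 19.19 mg/L.

19.2 mg/L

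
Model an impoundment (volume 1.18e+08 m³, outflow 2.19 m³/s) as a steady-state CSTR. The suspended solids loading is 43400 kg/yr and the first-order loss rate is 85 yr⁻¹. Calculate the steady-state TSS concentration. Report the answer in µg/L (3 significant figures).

Outflow Q = 2.19 m³/s × 3.156e+07 s/yr = 6.911e+07 m³/yr.
Steady-state CSTR mass balance: W = Q·C + k·V·C, so C = W/(Q + kV).
Q + kV = 6.911e+07 + 85·1.18e+08 = 1.01e+10 m³/yr.
C = 43400/1.01e+10 = 4.297e-06 kg/m³ = 0.004297 mg/L = 4.297 µg/L.

4.30 µg/L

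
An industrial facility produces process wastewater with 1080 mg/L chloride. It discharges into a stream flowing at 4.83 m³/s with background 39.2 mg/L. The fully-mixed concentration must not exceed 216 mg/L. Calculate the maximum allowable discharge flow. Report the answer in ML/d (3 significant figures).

Mass balance at complete mixing: C_std·(Q_w + Q_r) = Q_w·C_e + Q_r·C_b.
Rearranging, Q_w = Q_r·(C_std − C_b)/(C_e − C_std) = 4.83·(216 − 39.2) / (1080 − 216) = 0.9884 m³/s.
= 85.39 ML/d.

85.4 ML/d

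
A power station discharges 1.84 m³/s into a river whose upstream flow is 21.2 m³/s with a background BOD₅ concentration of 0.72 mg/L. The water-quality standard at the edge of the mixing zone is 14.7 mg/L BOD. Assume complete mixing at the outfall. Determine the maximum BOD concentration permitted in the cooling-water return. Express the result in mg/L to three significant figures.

176 mg/L

Mass balance: 14.7·23.04 = 1.84·Cₑ + 21.2·0.72.
Cₑ = (338.7 − 15.26) / 1.84 = 175.8 mg/L.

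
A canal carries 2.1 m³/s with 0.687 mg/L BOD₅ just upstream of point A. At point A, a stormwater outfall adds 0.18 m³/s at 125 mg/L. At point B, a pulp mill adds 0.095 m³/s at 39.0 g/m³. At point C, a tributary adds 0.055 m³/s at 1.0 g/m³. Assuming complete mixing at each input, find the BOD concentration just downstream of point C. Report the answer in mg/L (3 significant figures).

After input A: C = (2.1·0.687 + 0.18·125) / 2.28 = 10.5 mg/L.
After input B: C = (2.28·10.5 + 0.095·39) / 2.375 = 11.64 mg/L.
After input C: C = (2.375·11.64 + 0.055·1) / 2.43 = 11.4 mg/L.

11.4 mg/L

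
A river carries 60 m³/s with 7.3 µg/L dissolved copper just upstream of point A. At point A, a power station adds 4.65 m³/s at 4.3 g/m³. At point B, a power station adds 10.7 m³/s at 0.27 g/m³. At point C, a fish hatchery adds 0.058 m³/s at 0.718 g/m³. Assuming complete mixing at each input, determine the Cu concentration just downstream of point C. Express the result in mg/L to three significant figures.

0.310 mg/L

7.3 µg/L = 0.0073 mg/L.
After input A: C = (60·0.0073 + 4.65·4.3) / 64.65 = 0.3161 mg/L.
After input B: C = (64.65·0.3161 + 10.7·0.27) / 75.35 = 0.3095 mg/L.
After input C: C = (75.35·0.3095 + 0.058·0.718) / 75.41 = 0.3098 mg/L.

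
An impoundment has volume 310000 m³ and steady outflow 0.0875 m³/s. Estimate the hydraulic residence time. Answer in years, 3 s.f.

Q = 0.0875 m³/s × 3.156e+07 s/yr = 2.761e+06 m³/yr.
Hydraulic residence time τ = V/Q = 310000/2.761e+06 = 0.1123 yr.

0.112 yr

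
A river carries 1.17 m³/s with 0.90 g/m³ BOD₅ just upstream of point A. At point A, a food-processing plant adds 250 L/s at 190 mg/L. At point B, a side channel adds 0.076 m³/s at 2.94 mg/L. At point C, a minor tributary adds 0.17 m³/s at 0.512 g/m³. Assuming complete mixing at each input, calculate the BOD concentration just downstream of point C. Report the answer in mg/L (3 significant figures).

250 L/s = 0.25 m³/s.
After input A: C = (1.17·0.9 + 0.25·190) / 1.42 = 34.19 mg/L.
After input B: C = (1.42·34.19 + 0.076·2.94) / 1.496 = 32.6 mg/L.
After input C: C = (1.496·32.6 + 0.17·0.512) / 1.666 = 29.33 mg/L.

29.3 mg/L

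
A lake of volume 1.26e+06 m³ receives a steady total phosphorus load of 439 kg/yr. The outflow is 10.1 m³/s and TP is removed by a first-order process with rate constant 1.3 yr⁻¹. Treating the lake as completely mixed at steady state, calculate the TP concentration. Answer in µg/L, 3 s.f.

1.37 µg/L

Outflow Q = 10.1 m³/s × 3.156e+07 s/yr = 3.187e+08 m³/yr.
Steady-state CSTR mass balance: W = Q·C + k·V·C, so C = W/(Q + kV).
Q + kV = 3.187e+08 + 1.3·1.26e+06 = 3.204e+08 m³/yr.
C = 439/3.204e+08 = 1.37e-06 kg/m³ = 0.00137 mg/L = 1.37 µg/L.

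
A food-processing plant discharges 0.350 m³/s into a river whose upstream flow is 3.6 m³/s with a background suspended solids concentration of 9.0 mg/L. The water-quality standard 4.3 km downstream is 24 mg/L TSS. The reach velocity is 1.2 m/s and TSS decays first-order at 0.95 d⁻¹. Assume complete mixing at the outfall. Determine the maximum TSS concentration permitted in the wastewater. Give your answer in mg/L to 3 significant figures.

Travel time to the compliance point: t = 4300/1.2 = 3583 s = 0.04147 d; decay factor exp(−0.95·0.04147) = 0.9614.
So the concentration just after mixing may be at most 24/0.9614 = 24.96 mg/L.
Mass balance: 24.96·3.95 = 0.35·Cₑ + 3.6·9.
Cₑ = (98.61 − 32.4) / 0.35 = 189.2 mg/L.

189 mg/L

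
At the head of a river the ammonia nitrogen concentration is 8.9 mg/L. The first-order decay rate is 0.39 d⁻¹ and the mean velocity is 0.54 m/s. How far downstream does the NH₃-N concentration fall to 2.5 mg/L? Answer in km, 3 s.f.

152 km

From C = C₀·e^(−kt), t = ln(C₀/C)/k = ln(8.9/2.5)/0.39 = 1.27/0.39 = 3.256 d.
Distance = v·t = 0.54 m/s × 2.813e+05 s = 1.519e+05 m = 151.9 km.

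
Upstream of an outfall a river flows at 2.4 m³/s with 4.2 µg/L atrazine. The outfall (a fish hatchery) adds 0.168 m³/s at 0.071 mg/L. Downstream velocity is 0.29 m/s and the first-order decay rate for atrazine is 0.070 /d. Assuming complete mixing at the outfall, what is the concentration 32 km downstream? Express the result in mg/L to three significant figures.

0.00784 mg/L

4.2 µg/L = 0.0042 mg/L.
After complete mixing, C₀ = (0.168·0.071 + 2.4·0.0042) / 2.568 = 0.00857 mg/L.
Travel time t = 3.2e+04 m / 0.29 m/s = 1.103e+05 s = 1.277 d.
C = 0.00857·exp(−0.070·1.277) = 0.00857·0.9145 = 0.007837 mg/L.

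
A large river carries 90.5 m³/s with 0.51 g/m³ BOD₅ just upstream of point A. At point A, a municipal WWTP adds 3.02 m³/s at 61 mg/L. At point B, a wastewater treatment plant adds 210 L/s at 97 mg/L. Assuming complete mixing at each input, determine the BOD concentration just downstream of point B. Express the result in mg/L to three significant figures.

After input A: C = (90.5·0.51 + 3.02·61) / 93.52 = 2.463 mg/L.
210 L/s = 0.21 m³/s.
After input B: C = (93.52·2.463 + 0.21·97) / 93.73 = 2.675 mg/L.

2.68 mg/L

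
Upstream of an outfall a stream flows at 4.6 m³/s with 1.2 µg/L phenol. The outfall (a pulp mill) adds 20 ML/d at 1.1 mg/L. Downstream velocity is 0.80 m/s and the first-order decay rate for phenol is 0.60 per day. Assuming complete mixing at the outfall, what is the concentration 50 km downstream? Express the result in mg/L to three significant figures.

20 ML/d = 0.2315 m³/s.
1.2 µg/L = 0.0012 mg/L.
After complete mixing, C₀ = (0.2315·1.1 + 4.6·0.0012) / 4.831 = 0.05384 mg/L.
Travel time t = 5e+04 m / 0.80 m/s = 6.25e+04 s = 0.7234 d.
C = 0.05384·exp(−0.60·0.7234) = 0.05384·0.6479 = 0.03489 mg/L.

0.0349 mg/L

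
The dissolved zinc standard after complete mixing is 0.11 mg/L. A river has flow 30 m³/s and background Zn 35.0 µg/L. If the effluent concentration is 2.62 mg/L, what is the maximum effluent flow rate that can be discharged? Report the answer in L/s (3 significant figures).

896 L/s

35.0 µg/L = 0.035 mg/L.
Mass balance at complete mixing: C_std·(Q_w + Q_r) = Q_w·C_e + Q_r·C_b.
Rearranging, Q_w = Q_r·(C_std − C_b)/(C_e − C_std) = 30·(0.11 − 0.035) / (2.62 − 0.11) = 0.8964 m³/s.
= 896.4 L/s.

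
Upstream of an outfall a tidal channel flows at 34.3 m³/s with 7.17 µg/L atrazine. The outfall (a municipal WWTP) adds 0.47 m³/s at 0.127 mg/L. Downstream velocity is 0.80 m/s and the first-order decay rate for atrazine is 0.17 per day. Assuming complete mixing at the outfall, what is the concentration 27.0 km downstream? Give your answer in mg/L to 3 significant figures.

7.17 µg/L = 0.00717 mg/L.
After complete mixing, C₀ = (0.47·0.127 + 34.3·0.00717) / 34.77 = 0.00879 mg/L.
Travel time t = 2.7e+04 m / 0.80 m/s = 3.375e+04 s = 0.3906 d.
C = 0.00879·exp(−0.17·0.3906) = 0.00879·0.9358 = 0.008225 mg/L.

0.00823 mg/L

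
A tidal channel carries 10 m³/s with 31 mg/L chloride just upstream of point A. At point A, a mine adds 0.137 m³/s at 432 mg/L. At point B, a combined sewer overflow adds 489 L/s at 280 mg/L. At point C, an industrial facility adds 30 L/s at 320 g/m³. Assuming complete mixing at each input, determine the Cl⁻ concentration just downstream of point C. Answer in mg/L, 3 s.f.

48.4 mg/L

After input A: C = (10·31 + 0.137·432) / 10.14 = 36.42 mg/L.
489 L/s = 0.489 m³/s.
After input B: C = (10.14·36.42 + 0.489·280) / 10.63 = 47.63 mg/L.
30 L/s = 0.03 m³/s.
After input C: C = (10.63·47.63 + 0.03·320) / 10.66 = 48.4 mg/L.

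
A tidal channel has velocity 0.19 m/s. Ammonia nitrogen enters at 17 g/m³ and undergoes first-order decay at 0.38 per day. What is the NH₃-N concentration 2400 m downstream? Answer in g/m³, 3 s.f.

Travel time t = 2400 m / 0.19 m/s = 2400/0.19 = 1.263e+04 s = 0.1462 d.
First-order decay: C = 17·exp(−0.38·0.1462) = 17·0.946 = 16.08 g/m³.

16.1 g/m³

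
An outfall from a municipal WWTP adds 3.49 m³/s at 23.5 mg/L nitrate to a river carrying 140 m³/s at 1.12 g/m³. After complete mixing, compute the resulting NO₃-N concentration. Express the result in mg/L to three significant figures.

By mass balance at complete mixing, C = (3.49·23.5 + 140·1.12) / (3.49 + 140) = 238.8/143.5 = 1.664 mg/L.

1.66 mg/L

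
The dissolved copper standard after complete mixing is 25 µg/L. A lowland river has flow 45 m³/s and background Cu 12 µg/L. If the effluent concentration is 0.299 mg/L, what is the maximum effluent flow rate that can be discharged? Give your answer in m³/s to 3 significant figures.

2.14 m³/s

12 µg/L = 0.012 mg/L.
25 µg/L = 0.025 mg/L.
Mass balance at complete mixing: C_std·(Q_w + Q_r) = Q_w·C_e + Q_r·C_b.
Rearranging, Q_w = Q_r·(C_std − C_b)/(C_e − C_std) = 45·(0.025 − 0.012) / (0.299 − 0.025) = 2.135 m³/s.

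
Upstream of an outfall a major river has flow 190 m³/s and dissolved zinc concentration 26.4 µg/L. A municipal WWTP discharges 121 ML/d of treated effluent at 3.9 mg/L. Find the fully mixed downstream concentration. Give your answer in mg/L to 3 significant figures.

121 ML/d = 1.4 m³/s.
26.4 µg/L = 0.0264 mg/L.
Conservation of mass across the mixing zone: C = (1.4·3.9 + 190·0.0264) / (1.4 + 190) = 10.48/191.4 = 0.05474 mg/L.

0.0547 mg/L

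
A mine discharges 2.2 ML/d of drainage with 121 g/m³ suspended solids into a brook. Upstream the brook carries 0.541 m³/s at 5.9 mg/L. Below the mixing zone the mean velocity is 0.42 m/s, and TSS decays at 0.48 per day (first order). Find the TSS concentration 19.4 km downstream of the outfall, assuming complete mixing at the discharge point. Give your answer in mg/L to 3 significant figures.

8.57 mg/L

2.2 ML/d = 0.02546 m³/s.
After complete mixing, C₀ = (0.02546·121 + 0.541·5.9) / 0.5665 = 11.07 mg/L.
Travel time t = 1.94e+04 m / 0.42 m/s = 4.619e+04 s = 0.5346 d.
C = 11.07·exp(−0.48·0.5346) = 11.07·0.7737 = 8.567 mg/L.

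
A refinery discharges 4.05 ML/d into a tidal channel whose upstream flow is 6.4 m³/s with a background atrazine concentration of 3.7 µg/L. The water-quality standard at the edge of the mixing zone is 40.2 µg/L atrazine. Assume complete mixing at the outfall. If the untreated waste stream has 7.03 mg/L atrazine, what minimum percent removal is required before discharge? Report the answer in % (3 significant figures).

4.05 ML/d = 0.04687 m³/s.
3.7 µg/L = 0.0037 mg/L.
40.2 µg/L = 0.0402 mg/L.
Mass balance: 0.0402·6.447 = 0.04687·Cₑ + 6.4·0.0037.
Cₑ = (0.2592 − 0.02368) / 0.04687 = 5.024 mg/L.
Required removal = 1 − 5.024/7.03 = 28.54 %.

28.5 %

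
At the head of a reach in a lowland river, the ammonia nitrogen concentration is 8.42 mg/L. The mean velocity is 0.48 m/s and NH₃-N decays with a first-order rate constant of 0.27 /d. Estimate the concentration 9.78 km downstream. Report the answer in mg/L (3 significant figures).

Travel time t = 9.78 km / 0.48 m/s = 9780/0.48 = 2.038e+04 s = 0.2358 d.
First-order decay: C = 8.42·exp(−0.27·0.2358) = 8.42·0.9383 = 7.901 mg/L.

7.90 mg/L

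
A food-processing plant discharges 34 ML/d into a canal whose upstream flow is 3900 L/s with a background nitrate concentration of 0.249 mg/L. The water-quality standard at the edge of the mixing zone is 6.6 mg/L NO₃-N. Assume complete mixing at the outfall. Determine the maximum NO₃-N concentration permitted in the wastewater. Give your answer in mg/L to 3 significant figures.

69.5 mg/L

34 ML/d = 0.3935 m³/s.
3900 L/s = 3.9 m³/s.
Mass balance: 6.6·4.294 = 0.3935·Cₑ + 3.9·0.249.
Cₑ = (28.34 − 0.9711) / 0.3935 = 69.54 mg/L.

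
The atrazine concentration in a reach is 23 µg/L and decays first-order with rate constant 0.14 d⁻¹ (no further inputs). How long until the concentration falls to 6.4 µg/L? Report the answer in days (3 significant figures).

9.14 d

t = ln(C₀/C)/k = ln(23/6.4)/0.14 = 1.279/0.14 = 9.137 d.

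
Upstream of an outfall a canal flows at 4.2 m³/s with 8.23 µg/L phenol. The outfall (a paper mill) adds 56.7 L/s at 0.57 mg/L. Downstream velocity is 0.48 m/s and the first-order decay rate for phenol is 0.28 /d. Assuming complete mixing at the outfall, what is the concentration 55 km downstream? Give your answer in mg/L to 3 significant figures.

0.0108 mg/L

56.7 L/s = 0.0567 m³/s.
8.23 µg/L = 0.00823 mg/L.
After complete mixing, C₀ = (0.0567·0.57 + 4.2·0.00823) / 4.257 = 0.01571 mg/L.
Travel time t = 5.5e+04 m / 0.48 m/s = 1.146e+05 s = 1.326 d.
C = 0.01571·exp(−0.28·1.326) = 0.01571·0.6898 = 0.01084 mg/L.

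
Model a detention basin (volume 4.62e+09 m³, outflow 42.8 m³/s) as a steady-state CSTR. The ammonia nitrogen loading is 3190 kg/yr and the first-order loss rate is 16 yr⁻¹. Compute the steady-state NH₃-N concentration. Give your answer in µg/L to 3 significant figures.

0.0424 µg/L

Outflow Q = 42.8 m³/s × 3.156e+07 s/yr = 1.351e+09 m³/yr.
Steady-state CSTR mass balance: W = Q·C + k·V·C, so C = W/(Q + kV).
Q + kV = 1.351e+09 + 16·4.62e+09 = 7.527e+10 m³/yr.
C = 3190/7.527e+10 = 4.238e-08 kg/m³ = 4.238e-05 mg/L = 0.04238 µg/L.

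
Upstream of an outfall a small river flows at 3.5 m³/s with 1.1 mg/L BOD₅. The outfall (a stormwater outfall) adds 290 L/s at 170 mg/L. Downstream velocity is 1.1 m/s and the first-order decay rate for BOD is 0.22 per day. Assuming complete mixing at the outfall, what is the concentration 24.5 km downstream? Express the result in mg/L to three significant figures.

13.3 mg/L

290 L/s = 0.29 m³/s.
After complete mixing, C₀ = (0.29·170 + 3.5·1.1) / 3.79 = 14.02 mg/L.
Travel time t = 2.45e+04 m / 1.1 m/s = 2.227e+04 s = 0.2578 d.
C = 14.02·exp(−0.22·0.2578) = 14.02·0.9449 = 13.25 mg/L.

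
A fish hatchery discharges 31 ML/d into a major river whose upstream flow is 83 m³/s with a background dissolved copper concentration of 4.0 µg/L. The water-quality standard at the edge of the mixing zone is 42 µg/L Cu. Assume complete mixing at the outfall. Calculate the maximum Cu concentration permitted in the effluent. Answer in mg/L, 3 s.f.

8.83 mg/L

31 ML/d = 0.3588 m³/s.
4.0 µg/L = 0.004 mg/L.
42 µg/L = 0.042 mg/L.
Mass balance: 0.042·83.36 = 0.3588·Cₑ + 83·0.004.
Cₑ = (3.501 − 0.332) / 0.3588 = 8.833 mg/L.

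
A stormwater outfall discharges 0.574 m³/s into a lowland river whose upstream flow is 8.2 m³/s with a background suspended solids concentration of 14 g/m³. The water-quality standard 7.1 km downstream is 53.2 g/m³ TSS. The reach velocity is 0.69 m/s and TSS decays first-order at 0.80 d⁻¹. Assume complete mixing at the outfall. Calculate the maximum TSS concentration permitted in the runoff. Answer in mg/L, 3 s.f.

694 mg/L

Travel time to the compliance point: t = 7100/0.69 = 1.029e+04 s = 0.1191 d; decay factor exp(−0.80·0.1191) = 0.9091.
So the concentration just after mixing may be at most 53.2/0.9091 = 58.52 mg/L.
Mass balance: 58.52·8.774 = 0.574·Cₑ + 8.2·14.
Cₑ = (513.4 − 114.8) / 0.574 = 694.5 mg/L.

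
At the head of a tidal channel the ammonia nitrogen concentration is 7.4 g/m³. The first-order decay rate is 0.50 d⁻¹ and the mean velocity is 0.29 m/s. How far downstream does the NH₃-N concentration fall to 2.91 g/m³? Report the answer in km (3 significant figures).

46.8 km

From C = C₀·e^(−kt), t = ln(C₀/C)/k = ln(7.4/2.91)/0.50 = 0.9333/0.50 = 1.867 d.
Distance = v·t = 0.29 m/s × 1.613e+05 s = 4.677e+04 m = 46.77 km.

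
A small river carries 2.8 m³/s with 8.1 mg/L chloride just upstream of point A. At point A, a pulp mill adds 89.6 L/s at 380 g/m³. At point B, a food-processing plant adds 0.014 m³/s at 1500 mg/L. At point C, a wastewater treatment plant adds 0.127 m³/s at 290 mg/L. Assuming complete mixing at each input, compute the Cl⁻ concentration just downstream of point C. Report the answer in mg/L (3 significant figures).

37.8 mg/L

89.6 L/s = 0.0896 m³/s.
After input A: C = (2.8·8.1 + 0.0896·380) / 2.89 = 19.63 mg/L.
After input B: C = (2.89·19.63 + 0.014·1500) / 2.904 = 26.77 mg/L.
After input C: C = (2.904·26.77 + 0.127·290) / 3.031 = 37.8 mg/L.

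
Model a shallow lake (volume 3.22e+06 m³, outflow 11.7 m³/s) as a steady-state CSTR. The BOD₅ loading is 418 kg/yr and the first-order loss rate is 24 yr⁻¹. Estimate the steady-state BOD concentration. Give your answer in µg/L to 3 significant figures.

Outflow Q = 11.7 m³/s × 3.156e+07 s/yr = 3.692e+08 m³/yr.
Steady-state CSTR mass balance: W = Q·C + k·V·C, so C = W/(Q + kV).
Q + kV = 3.692e+08 + 24·3.22e+06 = 4.465e+08 m³/yr.
C = 418/4.465e+08 = 9.362e-07 kg/m³ = 0.0009362 mg/L = 0.9362 µg/L.

0.936 µg/L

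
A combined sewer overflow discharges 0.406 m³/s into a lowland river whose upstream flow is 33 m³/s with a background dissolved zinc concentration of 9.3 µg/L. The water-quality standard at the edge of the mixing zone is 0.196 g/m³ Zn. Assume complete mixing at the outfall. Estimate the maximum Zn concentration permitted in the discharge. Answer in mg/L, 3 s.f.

15.4 mg/L

9.3 µg/L = 0.0093 mg/L.
Mass balance: 0.196·33.41 = 0.406·Cₑ + 33·0.0093.
Cₑ = (6.548 − 0.3069) / 0.406 = 15.37 mg/L.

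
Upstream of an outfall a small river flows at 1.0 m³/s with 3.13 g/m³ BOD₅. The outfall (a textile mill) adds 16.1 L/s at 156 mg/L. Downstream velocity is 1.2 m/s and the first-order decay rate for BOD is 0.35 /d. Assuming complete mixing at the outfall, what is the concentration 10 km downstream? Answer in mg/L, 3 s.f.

16.1 L/s = 0.0161 m³/s.
After complete mixing, C₀ = (0.0161·156 + 1·3.13) / 1.016 = 5.552 mg/L.
Travel time t = 1e+04 m / 1.2 m/s = 8333 s = 0.09645 d.
C = 5.552·exp(−0.35·0.09645) = 5.552·0.9668 = 5.368 mg/L.

5.37 mg/L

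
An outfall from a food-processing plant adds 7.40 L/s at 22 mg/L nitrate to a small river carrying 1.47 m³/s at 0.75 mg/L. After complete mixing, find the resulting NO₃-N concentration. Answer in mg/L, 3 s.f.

7.40 L/s = 0.0074 m³/s.
Conservation of mass across the mixing zone: C = (0.0074·22 + 1.47·0.75) / (0.0074 + 1.47) = 1.265/1.477 = 0.8564 mg/L.

0.856 mg/L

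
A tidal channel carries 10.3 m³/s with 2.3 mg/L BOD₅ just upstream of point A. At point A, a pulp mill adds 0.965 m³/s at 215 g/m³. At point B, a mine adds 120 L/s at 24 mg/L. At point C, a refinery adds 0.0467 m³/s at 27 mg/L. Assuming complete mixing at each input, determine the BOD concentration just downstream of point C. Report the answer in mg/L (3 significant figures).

20.6 mg/L

After input A: C = (10.3·2.3 + 0.965·215) / 11.27 = 20.52 mg/L.
120 L/s = 0.12 m³/s.
After input B: C = (11.27·20.52 + 0.12·24) / 11.38 = 20.56 mg/L.
After input C: C = (11.38·20.56 + 0.0467·27) / 11.43 = 20.58 mg/L.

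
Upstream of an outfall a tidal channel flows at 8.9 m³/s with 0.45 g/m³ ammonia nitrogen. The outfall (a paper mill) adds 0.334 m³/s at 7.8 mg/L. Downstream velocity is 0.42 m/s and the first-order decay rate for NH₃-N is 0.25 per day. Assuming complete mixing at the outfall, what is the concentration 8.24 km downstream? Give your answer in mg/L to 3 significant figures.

0.676 mg/L

After complete mixing, C₀ = (0.334·7.8 + 8.9·0.45) / 9.234 = 0.7159 mg/L.
Travel time t = 8240 m / 0.42 m/s = 1.962e+04 s = 0.2271 d.
C = 0.7159·exp(−0.25·0.2271) = 0.7159·0.9448 = 0.6763 mg/L.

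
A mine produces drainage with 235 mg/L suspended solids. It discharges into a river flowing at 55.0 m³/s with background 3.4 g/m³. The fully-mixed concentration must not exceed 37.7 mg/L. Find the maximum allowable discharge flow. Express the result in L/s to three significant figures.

9560 L/s

Mass balance at complete mixing: C_std·(Q_w + Q_r) = Q_w·C_e + Q_r·C_b.
Rearranging, Q_w = Q_r·(C_std − C_b)/(C_e − C_std) = 55.0·(37.7 − 3.4) / (235 − 37.7) = 9.562 m³/s.
= 9562 L/s.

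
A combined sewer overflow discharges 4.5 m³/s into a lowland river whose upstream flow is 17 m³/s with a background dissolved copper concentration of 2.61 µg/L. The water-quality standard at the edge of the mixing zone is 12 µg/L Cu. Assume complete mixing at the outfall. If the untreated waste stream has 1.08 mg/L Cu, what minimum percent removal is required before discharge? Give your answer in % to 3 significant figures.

2.61 µg/L = 0.00261 mg/L.
12 µg/L = 0.012 mg/L.
Mass balance: 0.012·21.5 = 4.5·Cₑ + 17·0.00261.
Cₑ = (0.258 − 0.04437) / 4.5 = 0.04747 mg/L.
Required removal = 1 − 0.04747/1.08 = 95.6 %.

95.6 %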